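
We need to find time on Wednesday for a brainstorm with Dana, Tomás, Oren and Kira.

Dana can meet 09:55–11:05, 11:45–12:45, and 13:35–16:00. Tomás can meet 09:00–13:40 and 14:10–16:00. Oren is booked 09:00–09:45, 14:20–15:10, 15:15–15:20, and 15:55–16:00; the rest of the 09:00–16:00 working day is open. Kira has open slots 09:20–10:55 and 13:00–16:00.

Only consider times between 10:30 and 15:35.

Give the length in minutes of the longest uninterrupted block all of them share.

Oren free within 09:00–16:00: 09:45–14:20, 15:10–15:15, 15:20–15:55.
Dana ∩ Tomás: 09:55–11:05, 11:45–12:45, 13:35–13:40, 14:10–16:00.
Dana ∩ Tomás ∩ Oren: 09:55–11:05, 11:45–12:45, 13:35–13:40, 14:10–14:20, 15:10–15:15, 15:20–15:55.
Dana ∩ Tomás ∩ Oren ∩ Kira: 09:55–10:55, 13:35–13:40, 14:10–14:20, 15:10–15:15, 15:20–15:55.
Restricted to 10:30–15:35: 10:30–10:55, 13:35–13:40, 14:10–14:20, 15:10–15:15, 15:20–15:35.
Common window lengths: 25, 5, 10, 5, 15 min; longest is 25.

25 minutes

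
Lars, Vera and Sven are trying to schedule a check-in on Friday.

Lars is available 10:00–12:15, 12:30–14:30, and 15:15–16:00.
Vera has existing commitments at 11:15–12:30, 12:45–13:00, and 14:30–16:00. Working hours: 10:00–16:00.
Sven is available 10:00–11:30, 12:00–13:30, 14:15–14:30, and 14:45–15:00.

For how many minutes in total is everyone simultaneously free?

135 minutes

Vera free within 10:00–16:00: 10:00–11:15, 12:30–12:45, 13:00–14:30.
Lars ∩ Vera: 10:00–11:15, 12:30–12:45, 13:00–14:30.
Lars ∩ Vera ∩ Sven: 10:00–11:15, 12:30–12:45, 13:00–13:30, 14:15–14:30.
Total common minutes: 75 + 15 + 30 + 15 = 135.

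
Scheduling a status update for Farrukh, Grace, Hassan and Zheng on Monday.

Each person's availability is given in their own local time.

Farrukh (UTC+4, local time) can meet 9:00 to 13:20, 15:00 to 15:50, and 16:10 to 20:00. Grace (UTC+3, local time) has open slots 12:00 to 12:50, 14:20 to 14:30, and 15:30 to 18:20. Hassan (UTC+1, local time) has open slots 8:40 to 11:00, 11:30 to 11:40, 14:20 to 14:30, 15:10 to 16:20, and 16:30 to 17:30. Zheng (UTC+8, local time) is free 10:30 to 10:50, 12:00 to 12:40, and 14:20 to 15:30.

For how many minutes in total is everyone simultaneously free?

0 minutes

Farrukh → UTC: 05:00–09:20, 11:00–11:50, 12:10–16:00.
Grace → UTC: 09:00–09:50, 11:20–11:30, 12:30–15:20.
Hassan → UTC: 07:40–10:00, 10:30–10:40, 13:20–13:30, 14:10–15:20, 15:30–16:30.
Zheng → UTC: 02:30–02:50, 04:00–04:40, 06:20–07:30.
Farrukh ∩ Grace: 09:00–09:20, 11:20–11:30, 12:30–15:20.
Farrukh ∩ Grace ∩ Hassan: 09:00–09:20, 13:20–13:30, 14:10–15:20.
Farrukh ∩ Grace ∩ Hassan ∩ Zheng: (none).
Total common minutes: 0.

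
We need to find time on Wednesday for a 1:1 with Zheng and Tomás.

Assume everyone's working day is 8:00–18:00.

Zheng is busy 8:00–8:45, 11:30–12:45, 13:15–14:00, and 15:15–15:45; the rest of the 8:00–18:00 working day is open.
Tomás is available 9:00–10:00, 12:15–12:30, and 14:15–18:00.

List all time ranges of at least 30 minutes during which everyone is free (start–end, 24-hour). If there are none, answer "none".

Zheng free within 08:00–18:00: 08:45–11:30, 12:45–13:15, 14:00–15:15, 15:45–18:00.
Zheng ∩ Tomás: 09:00–10:00, 14:15–15:15, 15:45–18:00.
Windows ≥ 30 min: 09:00–10:00, 14:15–15:15, 15:45–18:00.

09:00–10:00, 14:15–15:15, 15:45–18:00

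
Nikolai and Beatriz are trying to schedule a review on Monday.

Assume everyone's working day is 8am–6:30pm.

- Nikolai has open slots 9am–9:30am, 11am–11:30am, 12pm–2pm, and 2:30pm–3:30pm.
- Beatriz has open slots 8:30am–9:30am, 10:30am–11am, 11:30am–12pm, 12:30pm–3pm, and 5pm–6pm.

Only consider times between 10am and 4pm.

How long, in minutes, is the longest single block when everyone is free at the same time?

Nikolai ∩ Beatriz: 09:00–09:30, 12:30–14:00, 14:30–15:00.
Restricted to 10:00–16:00: 12:30–14:00, 14:30–15:00.
Common window lengths: 90, 30 min; longest is 90.

90 minutes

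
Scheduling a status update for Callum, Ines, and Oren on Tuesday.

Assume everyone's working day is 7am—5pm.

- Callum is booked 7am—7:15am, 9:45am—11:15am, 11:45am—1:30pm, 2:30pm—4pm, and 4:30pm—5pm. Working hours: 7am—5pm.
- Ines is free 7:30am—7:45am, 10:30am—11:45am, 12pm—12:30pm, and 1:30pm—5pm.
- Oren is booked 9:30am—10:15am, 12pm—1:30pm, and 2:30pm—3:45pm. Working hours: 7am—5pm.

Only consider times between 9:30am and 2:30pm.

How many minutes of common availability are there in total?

90 minutes

Callum free within 07:00–17:00: 07:15–09:45, 11:15–11:45, 13:30–14:30, 16:00–16:30.
Oren free within 07:00–17:00: 07:00–09:30, 10:15–12:00, 13:30–14:30, 15:45–17:00.
Callum ∩ Ines: 07:30–07:45, 11:15–11:45, 13:30–14:30, 16:00–16:30.
Callum ∩ Ines ∩ Oren: 07:30–07:45, 11:15–11:45, 13:30–14:30, 16:00–16:30.
Restricted to 09:30–14:30: 11:15–11:45, 13:30–14:30.
Total common minutes: 30 + 60 = 90.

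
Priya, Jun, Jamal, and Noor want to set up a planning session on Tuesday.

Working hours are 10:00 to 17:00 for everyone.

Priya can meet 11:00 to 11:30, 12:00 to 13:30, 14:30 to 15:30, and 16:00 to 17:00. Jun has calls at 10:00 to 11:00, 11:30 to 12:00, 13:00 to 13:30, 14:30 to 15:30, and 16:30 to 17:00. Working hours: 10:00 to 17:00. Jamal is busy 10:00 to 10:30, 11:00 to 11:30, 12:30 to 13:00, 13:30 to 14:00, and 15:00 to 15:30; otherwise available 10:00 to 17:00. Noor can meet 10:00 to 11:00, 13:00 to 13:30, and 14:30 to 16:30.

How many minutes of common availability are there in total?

Jun free within 10:00–17:00: 11:00–11:30, 12:00–13:00, 13:30–14:30, 15:30–16:30.
Jamal free within 10:00–17:00: 10:30–11:00, 11:30–12:30, 13:00–13:30, 14:00–15:00, 15:30–17:00.
Priya ∩ Jun: 11:00–11:30, 12:00–13:00, 16:00–16:30.
Priya ∩ Jun ∩ Jamal: 12:00–12:30, 16:00–16:30.
Priya ∩ Jun ∩ Jamal ∩ Noor: 16:00–16:30.
Total common minutes: 30.

30 minutes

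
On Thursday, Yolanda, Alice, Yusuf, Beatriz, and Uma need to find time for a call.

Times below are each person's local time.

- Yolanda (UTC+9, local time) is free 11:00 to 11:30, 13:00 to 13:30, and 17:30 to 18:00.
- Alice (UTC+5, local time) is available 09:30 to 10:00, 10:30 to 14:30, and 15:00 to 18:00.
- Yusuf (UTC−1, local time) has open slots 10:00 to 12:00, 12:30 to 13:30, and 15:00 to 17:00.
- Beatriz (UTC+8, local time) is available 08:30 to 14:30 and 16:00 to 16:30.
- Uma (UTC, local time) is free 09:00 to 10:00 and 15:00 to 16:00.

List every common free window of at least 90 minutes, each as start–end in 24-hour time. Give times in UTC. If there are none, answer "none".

none

Yolanda → UTC: 02:00–02:30, 04:00–04:30, 08:30–09:00.
Alice → UTC: 04:30–05:00, 05:30–09:30, 10:00–13:00.
Yusuf → UTC: 11:00–13:00, 13:30–14:30, 16:00–18:00.
Beatriz → UTC: 00:30–06:30, 08:00–08:30.
Uma → UTC: 09:00–10:00, 15:00–16:00.
Yolanda ∩ Alice: 08:30–09:00.
Yolanda ∩ Alice ∩ Yusuf: (none).
Yolanda ∩ Alice ∩ Yusuf ∩ Beatriz: (none).
Yolanda ∩ Alice ∩ Yusuf ∩ Beatriz ∩ Uma: (none).
Windows ≥ 90 min: (none).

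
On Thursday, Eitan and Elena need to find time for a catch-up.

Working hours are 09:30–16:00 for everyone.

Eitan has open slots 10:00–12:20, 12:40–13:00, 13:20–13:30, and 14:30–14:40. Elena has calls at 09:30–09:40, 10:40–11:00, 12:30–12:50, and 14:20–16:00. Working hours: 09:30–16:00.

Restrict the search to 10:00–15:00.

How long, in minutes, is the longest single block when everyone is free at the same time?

Elena free within 09:30–16:00: 09:40–10:40, 11:00–12:30, 12:50–14:20.
Eitan ∩ Elena: 10:00–10:40, 11:00–12:20, 12:50–13:00, 13:20–13:30.
Restricted to 10:00–15:00: 10:00–10:40, 11:00–12:20, 12:50–13:00, 13:20–13:30.
Common window lengths: 40, 80, 10, 10 min; longest is 80.

80 minutes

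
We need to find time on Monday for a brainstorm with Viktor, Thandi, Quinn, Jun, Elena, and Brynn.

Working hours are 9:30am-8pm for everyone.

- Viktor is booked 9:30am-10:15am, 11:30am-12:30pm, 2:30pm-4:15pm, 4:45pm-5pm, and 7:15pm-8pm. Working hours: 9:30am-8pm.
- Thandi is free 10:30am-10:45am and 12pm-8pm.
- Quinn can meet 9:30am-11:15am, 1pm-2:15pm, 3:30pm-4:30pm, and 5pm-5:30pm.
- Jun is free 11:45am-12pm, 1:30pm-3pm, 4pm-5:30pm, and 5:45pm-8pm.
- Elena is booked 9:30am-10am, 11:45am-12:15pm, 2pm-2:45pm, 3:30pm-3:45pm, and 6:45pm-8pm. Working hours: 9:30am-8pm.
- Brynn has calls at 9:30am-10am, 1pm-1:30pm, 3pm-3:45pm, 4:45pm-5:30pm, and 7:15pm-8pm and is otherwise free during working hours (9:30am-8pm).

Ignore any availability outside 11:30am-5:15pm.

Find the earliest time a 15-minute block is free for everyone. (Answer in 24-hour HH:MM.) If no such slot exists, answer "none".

13:30

Viktor free within 09:30–20:00: 10:15–11:30, 12:30–14:30, 16:15–16:45, 17:00–19:15.
Elena free within 09:30–20:00: 10:00–11:45, 12:15–14:00, 14:45–15:30, 15:45–18:45.
Brynn free within 09:30–20:00: 10:00–13:00, 13:30–15:00, 15:45–16:45, 17:30–19:15.
Viktor ∩ Thandi: 10:30–10:45, 12:30–14:30, 16:15–16:45, 17:00–19:15.
Viktor ∩ Thandi ∩ Quinn: 10:30–10:45, 13:00–14:15, 16:15–16:30, 17:00–17:30.
Viktor ∩ Thandi ∩ Quinn ∩ Jun: 13:30–14:15, 16:15–16:30, 17:00–17:30.
Viktor ∩ Thandi ∩ Quinn ∩ Jun ∩ Elena: 13:30–14:00, 16:15–16:30, 17:00–17:30.
Viktor ∩ Thandi ∩ Quinn ∩ Jun ∩ Elena ∩ Brynn: 13:30–14:00, 16:15–16:30.
Restricted to 11:30–17:15: 13:30–14:00, 16:15–16:30.
Windows ≥ 15 min: 13:30–14:00, 16:15–16:30.
Earliest such window starts at 13:30.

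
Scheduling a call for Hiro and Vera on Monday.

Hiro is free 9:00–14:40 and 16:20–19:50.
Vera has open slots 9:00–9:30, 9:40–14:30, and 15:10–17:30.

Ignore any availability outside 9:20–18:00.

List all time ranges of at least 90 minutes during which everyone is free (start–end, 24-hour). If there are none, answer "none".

09:40–14:30

Hiro ∩ Vera: 09:00–09:30, 09:40–14:30, 16:20–17:30.
Restricted to 09:20–18:00: 09:20–09:30, 09:40–14:30, 16:20–17:30.
Windows ≥ 90 min: 09:40–14:30.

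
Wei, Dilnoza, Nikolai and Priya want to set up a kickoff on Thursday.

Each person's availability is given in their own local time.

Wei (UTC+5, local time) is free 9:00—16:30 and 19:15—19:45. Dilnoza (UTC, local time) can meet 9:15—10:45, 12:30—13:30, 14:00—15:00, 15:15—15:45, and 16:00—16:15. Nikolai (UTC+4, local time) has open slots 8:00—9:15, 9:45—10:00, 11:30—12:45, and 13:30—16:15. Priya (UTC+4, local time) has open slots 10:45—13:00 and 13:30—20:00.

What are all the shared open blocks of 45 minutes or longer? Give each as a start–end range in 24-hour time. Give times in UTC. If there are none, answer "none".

Wei → UTC: 04:00–11:30, 14:15–14:45.
Dilnoza → UTC: 09:15–10:45, 12:30–13:30, 14:00–15:00, 15:15–15:45, 16:00–16:15.
Nikolai → UTC: 04:00–05:15, 05:45–06:00, 07:30–08:45, 09:30–12:15.
Priya → UTC: 06:45–09:00, 09:30–16:00.
Wei ∩ Dilnoza: 09:15–10:45, 14:15–14:45.
Wei ∩ Dilnoza ∩ Nikolai: 09:30–10:45.
Wei ∩ Dilnoza ∩ Nikolai ∩ Priya: 09:30–10:45.
Windows ≥ 45 min: 09:30–10:45.

09:30–10:45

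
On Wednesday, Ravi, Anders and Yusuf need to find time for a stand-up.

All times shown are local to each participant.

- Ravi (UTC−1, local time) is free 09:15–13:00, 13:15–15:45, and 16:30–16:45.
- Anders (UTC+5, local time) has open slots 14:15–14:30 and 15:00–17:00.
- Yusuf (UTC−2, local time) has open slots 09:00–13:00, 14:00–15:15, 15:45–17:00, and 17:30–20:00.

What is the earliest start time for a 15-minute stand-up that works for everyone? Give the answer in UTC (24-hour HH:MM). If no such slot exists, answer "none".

11:00

Ravi → UTC: 10:15–14:00, 14:15–16:45, 17:30–17:45.
Anders → UTC: 09:15–09:30, 10:00–12:00.
Yusuf → UTC: 11:00–15:00, 16:00–17:15, 17:45–19:00, 19:30–22:00.
Ravi ∩ Anders: 10:15–12:00.
Ravi ∩ Anders ∩ Yusuf: 11:00–12:00.
Windows ≥ 15 min: 11:00–12:00.
Earliest such window starts at 11:00.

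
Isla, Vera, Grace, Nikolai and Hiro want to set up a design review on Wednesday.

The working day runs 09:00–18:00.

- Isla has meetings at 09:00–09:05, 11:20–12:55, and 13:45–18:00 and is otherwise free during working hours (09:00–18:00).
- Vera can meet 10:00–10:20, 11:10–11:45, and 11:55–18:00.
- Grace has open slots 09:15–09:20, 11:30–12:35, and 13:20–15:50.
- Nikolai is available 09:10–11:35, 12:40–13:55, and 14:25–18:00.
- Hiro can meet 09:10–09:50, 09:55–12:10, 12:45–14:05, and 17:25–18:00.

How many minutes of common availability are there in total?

Isla free within 09:00–18:00: 09:05–11:20, 12:55–13:45.
Isla ∩ Vera: 10:00–10:20, 11:10–11:20, 12:55–13:45.
Isla ∩ Vera ∩ Grace: 13:20–13:45.
Isla ∩ Vera ∩ Grace ∩ Nikolai: 13:20–13:45.
Isla ∩ Vera ∩ Grace ∩ Nikolai ∩ Hiro: 13:20–13:45.
Total common minutes: 25.

25 minutes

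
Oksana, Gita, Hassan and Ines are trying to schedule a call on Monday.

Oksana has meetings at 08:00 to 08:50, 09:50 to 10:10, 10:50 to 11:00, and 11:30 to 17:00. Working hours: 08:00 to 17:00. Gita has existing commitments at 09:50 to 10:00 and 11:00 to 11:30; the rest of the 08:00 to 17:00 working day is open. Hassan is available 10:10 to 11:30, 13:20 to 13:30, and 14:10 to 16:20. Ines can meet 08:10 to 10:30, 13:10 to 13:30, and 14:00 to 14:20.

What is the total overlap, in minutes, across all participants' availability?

20 minutes

Oksana free within 08:00–17:00: 08:50–09:50, 10:10–10:50, 11:00–11:30.
Gita free within 08:00–17:00: 08:00–09:50, 10:00–11:00, 11:30–17:00.
Oksana ∩ Gita: 08:50–09:50, 10:10–10:50.
Oksana ∩ Gita ∩ Hassan: 10:10–10:50.
Oksana ∩ Gita ∩ Hassan ∩ Ines: 10:10–10:30.
Total common minutes: 20.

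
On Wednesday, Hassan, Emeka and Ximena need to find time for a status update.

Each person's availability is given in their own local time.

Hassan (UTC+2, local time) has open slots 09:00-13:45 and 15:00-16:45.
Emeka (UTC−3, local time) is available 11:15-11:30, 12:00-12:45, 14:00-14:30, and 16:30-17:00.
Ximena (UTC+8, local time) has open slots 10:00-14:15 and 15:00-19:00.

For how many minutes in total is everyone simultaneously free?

Hassan → UTC: 07:00–11:45, 13:00–14:45.
Emeka → UTC: 14:15–14:30, 15:00–15:45, 17:00–17:30, 19:30–20:00.
Ximena → UTC: 02:00–06:15, 07:00–11:00.
Hassan ∩ Emeka: 14:15–14:30.
Hassan ∩ Emeka ∩ Ximena: (none).
Total common minutes: 0.

0 minutes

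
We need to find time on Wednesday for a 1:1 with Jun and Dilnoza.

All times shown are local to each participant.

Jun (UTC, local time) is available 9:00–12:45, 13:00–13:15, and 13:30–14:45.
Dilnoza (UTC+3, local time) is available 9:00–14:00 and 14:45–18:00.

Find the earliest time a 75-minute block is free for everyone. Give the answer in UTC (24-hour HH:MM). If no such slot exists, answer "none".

09:00

Jun → UTC: 09:00–12:45, 13:00–13:15, 13:30–14:45.
Dilnoza → UTC: 06:00–11:00, 11:45–15:00.
Jun ∩ Dilnoza: 09:00–11:00, 11:45–12:45, 13:00–13:15, 13:30–14:45.
Windows ≥ 75 min: 09:00–11:00, 13:30–14:45.
Earliest such window starts at 09:00.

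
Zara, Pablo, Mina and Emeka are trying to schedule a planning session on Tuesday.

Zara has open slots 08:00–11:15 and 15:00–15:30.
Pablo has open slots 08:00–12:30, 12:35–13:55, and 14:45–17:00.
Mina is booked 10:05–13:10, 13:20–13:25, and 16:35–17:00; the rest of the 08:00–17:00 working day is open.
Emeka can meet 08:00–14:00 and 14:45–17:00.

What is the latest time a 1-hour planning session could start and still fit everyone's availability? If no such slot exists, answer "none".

09:05

Mina free within 08:00–17:00: 08:00–10:05, 13:10–13:20, 13:25–16:35.
Zara ∩ Pablo: 08:00–11:15, 15:00–15:30.
Zara ∩ Pablo ∩ Mina: 08:00–10:05, 15:00–15:30.
Zara ∩ Pablo ∩ Mina ∩ Emeka: 08:00–10:05, 15:00–15:30.
Windows ≥ 60 min: 08:00–10:05.
Latest start in the last window 08:00–10:05 is 10:05 − 60 min = 09:05.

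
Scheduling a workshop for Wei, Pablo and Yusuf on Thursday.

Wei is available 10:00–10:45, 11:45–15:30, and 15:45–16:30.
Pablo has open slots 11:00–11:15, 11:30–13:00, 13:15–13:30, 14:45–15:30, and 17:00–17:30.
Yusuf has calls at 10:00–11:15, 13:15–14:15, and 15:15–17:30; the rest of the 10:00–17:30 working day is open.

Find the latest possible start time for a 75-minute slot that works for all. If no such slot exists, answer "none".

Yusuf free within 10:00–17:30: 11:15–13:15, 14:15–15:15.
Wei ∩ Pablo: 11:45–13:00, 13:15–13:30, 14:45–15:30.
Wei ∩ Pablo ∩ Yusuf: 11:45–13:00, 14:45–15:15.
Windows ≥ 75 min: 11:45–13:00.
Latest start in the last window 11:45–13:00 is 13:00 − 75 min = 11:45.

11:45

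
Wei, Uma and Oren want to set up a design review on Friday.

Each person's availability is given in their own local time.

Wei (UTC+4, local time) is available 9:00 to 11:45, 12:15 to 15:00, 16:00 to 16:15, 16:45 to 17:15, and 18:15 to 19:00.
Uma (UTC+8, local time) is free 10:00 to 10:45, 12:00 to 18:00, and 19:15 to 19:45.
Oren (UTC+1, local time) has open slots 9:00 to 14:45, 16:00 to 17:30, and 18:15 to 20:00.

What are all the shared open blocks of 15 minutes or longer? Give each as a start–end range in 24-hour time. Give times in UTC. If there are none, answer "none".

Wei → UTC: 05:00–07:45, 08:15–11:00, 12:00–12:15, 12:45–13:15, 14:15–15:00.
Uma → UTC: 02:00–02:45, 04:00–10:00, 11:15–11:45.
Oren → UTC: 08:00–13:45, 15:00–16:30, 17:15–19:00.
Wei ∩ Uma: 05:00–07:45, 08:15–10:00.
Wei ∩ Uma ∩ Oren: 08:15–10:00.
Windows ≥ 15 min: 08:15–10:00.

08:15–10:00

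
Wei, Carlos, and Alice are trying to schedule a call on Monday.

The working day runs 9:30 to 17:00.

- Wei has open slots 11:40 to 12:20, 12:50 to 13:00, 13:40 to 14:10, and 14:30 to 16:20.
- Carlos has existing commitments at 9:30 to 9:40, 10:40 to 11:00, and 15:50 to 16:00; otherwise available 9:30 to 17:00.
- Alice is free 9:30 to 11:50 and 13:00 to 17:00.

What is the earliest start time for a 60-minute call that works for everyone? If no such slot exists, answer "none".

14:30

Carlos free within 09:30–17:00: 09:40–10:40, 11:00–15:50, 16:00–17:00.
Wei ∩ Carlos: 11:40–12:20, 12:50–13:00, 13:40–14:10, 14:30–15:50, 16:00–16:20.
Wei ∩ Carlos ∩ Alice: 11:40–11:50, 13:40–14:10, 14:30–15:50, 16:00–16:20.
Windows ≥ 60 min: 14:30–15:50.
Earliest such window starts at 14:30.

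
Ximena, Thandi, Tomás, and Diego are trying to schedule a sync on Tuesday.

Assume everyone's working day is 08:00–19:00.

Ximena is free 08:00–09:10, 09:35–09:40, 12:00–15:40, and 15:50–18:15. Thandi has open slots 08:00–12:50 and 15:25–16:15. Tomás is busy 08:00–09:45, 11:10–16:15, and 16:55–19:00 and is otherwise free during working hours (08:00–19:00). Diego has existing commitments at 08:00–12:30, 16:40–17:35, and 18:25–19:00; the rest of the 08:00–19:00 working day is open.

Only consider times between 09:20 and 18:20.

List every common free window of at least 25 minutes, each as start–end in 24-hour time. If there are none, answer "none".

Tomás free within 08:00–19:00: 09:45–11:10, 16:15–16:55.
Diego free within 08:00–19:00: 12:30–16:40, 17:35–18:25.
Ximena ∩ Thandi: 08:00–09:10, 09:35–09:40, 12:00–12:50, 15:25–15:40, 15:50–16:15.
Ximena ∩ Thandi ∩ Tomás: (none).
Ximena ∩ Thandi ∩ Tomás ∩ Diego: (none).
Restricted to 09:20–18:20: (none).
Windows ≥ 25 min: (none).

none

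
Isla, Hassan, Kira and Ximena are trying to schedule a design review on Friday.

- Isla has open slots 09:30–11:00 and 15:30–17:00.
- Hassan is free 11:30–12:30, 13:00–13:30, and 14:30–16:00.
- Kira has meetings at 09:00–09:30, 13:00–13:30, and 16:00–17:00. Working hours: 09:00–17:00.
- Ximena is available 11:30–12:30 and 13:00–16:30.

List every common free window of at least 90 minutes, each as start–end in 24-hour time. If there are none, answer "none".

none

Kira free within 09:00–17:00: 09:30–13:00, 13:30–16:00.
Isla ∩ Hassan: 15:30–16:00.
Isla ∩ Hassan ∩ Kira: 15:30–16:00.
Isla ∩ Hassan ∩ Kira ∩ Ximena: 15:30–16:00.
Windows ≥ 90 min: (none).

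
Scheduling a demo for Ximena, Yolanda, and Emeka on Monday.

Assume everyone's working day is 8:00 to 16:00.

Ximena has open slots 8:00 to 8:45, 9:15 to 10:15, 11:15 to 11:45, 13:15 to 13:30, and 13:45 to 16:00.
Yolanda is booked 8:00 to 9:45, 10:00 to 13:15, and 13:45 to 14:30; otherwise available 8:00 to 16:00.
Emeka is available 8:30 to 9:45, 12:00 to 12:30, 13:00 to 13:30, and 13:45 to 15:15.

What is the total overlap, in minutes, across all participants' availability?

60 minutes

Yolanda free within 08:00–16:00: 09:45–10:00, 13:15–13:45, 14:30–16:00.
Ximena ∩ Yolanda: 09:45–10:00, 13:15–13:30, 14:30–16:00.
Ximena ∩ Yolanda ∩ Emeka: 13:15–13:30, 14:30–15:15.
Total common minutes: 15 + 45 = 60.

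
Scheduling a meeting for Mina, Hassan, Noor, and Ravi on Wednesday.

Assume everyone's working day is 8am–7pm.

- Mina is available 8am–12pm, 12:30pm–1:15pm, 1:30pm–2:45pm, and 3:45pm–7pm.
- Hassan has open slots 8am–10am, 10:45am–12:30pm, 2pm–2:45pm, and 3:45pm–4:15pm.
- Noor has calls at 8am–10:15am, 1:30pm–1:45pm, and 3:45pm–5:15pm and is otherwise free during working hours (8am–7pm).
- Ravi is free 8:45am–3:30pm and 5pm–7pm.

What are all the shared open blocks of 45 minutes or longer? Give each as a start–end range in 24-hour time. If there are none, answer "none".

10:45–12:00, 14:00–14:45

Noor free within 08:00–19:00: 10:15–13:30, 13:45–15:45, 17:15–19:00.
Mina ∩ Hassan: 08:00–10:00, 10:45–12:00, 14:00–14:45, 15:45–16:15.
Mina ∩ Hassan ∩ Noor: 10:45–12:00, 14:00–14:45.
Mina ∩ Hassan ∩ Noor ∩ Ravi: 10:45–12:00, 14:00–14:45.
Windows ≥ 45 min: 10:45–12:00, 14:00–14:45.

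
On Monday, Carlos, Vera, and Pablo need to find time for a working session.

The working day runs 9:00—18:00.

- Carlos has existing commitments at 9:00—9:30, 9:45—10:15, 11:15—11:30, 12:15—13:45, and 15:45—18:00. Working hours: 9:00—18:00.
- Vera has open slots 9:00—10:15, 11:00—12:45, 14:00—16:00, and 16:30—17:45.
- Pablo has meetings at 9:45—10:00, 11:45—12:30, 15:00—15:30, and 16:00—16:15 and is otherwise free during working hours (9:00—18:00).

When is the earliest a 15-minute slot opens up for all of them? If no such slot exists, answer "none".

Carlos free within 09:00–18:00: 09:30–09:45, 10:15–11:15, 11:30–12:15, 13:45–15:45.
Pablo free within 09:00–18:00: 09:00–09:45, 10:00–11:45, 12:30–15:00, 15:30–16:00, 16:15–18:00.
Carlos ∩ Vera: 09:30–09:45, 11:00–11:15, 11:30–12:15, 14:00–15:45.
Carlos ∩ Vera ∩ Pablo: 09:30–09:45, 11:00–11:15, 11:30–11:45, 14:00–15:00, 15:30–15:45.
Windows ≥ 15 min: 09:30–09:45, 11:00–11:15, 11:30–11:45, 14:00–15:00, 15:30–15:45.
Earliest such window starts at 09:30.

09:30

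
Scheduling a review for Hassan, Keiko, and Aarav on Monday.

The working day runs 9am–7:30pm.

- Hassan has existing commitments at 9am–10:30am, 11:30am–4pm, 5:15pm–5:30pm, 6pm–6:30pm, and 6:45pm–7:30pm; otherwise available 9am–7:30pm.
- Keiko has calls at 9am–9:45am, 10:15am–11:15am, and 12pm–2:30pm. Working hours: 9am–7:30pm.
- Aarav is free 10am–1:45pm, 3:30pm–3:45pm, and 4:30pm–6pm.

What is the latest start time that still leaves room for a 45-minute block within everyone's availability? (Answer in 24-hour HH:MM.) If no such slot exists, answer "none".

16:30

Hassan free within 09:00–19:30: 10:30–11:30, 16:00–17:15, 17:30–18:00, 18:30–18:45.
Keiko free within 09:00–19:30: 09:45–10:15, 11:15–12:00, 14:30–19:30.
Hassan ∩ Keiko: 11:15–11:30, 16:00–17:15, 17:30–18:00, 18:30–18:45.
Hassan ∩ Keiko ∩ Aarav: 11:15–11:30, 16:30–17:15, 17:30–18:00.
Windows ≥ 45 min: 16:30–17:15.
Latest start in the last window 16:30–17:15 is 17:15 − 45 min = 16:30.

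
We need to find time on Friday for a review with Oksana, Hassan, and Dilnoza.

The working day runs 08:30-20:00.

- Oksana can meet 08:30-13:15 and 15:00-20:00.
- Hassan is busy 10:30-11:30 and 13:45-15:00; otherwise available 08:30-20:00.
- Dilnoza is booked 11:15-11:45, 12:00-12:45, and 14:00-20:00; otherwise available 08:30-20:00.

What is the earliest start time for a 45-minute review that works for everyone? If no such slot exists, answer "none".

Hassan free within 08:30–20:00: 08:30–10:30, 11:30–13:45, 15:00–20:00.
Dilnoza free within 08:30–20:00: 08:30–11:15, 11:45–12:00, 12:45–14:00.
Oksana ∩ Hassan: 08:30–10:30, 11:30–13:15, 15:00–20:00.
Oksana ∩ Hassan ∩ Dilnoza: 08:30–10:30, 11:45–12:00, 12:45–13:15.
Windows ≥ 45 min: 08:30–10:30.
Earliest such window starts at 08:30.

08:30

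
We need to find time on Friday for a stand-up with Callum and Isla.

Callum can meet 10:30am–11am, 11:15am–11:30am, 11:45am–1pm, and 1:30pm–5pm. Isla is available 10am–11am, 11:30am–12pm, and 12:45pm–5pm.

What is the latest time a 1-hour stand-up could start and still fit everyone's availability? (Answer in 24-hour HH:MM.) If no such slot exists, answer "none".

16:00

Callum ∩ Isla: 10:30–11:00, 11:45–12:00, 12:45–13:00, 13:30–17:00.
Windows ≥ 60 min: 13:30–17:00.
Latest start in the last window 13:30–17:00 is 17:00 − 60 min = 16:00.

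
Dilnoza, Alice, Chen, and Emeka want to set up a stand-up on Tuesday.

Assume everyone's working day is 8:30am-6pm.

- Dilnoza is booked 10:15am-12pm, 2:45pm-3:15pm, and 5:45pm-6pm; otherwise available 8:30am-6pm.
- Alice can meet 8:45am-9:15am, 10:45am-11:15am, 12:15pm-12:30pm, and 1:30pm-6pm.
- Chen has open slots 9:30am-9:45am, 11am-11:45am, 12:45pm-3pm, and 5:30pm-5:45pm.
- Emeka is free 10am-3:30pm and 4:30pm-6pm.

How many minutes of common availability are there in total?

Dilnoza free within 08:30–18:00: 08:30–10:15, 12:00–14:45, 15:15–17:45.
Dilnoza ∩ Alice: 08:45–09:15, 12:15–12:30, 13:30–14:45, 15:15–17:45.
Dilnoza ∩ Alice ∩ Chen: 13:30–14:45, 17:30–17:45.
Dilnoza ∩ Alice ∩ Chen ∩ Emeka: 13:30–14:45, 17:30–17:45.
Total common minutes: 75 + 15 = 90.

90 minutes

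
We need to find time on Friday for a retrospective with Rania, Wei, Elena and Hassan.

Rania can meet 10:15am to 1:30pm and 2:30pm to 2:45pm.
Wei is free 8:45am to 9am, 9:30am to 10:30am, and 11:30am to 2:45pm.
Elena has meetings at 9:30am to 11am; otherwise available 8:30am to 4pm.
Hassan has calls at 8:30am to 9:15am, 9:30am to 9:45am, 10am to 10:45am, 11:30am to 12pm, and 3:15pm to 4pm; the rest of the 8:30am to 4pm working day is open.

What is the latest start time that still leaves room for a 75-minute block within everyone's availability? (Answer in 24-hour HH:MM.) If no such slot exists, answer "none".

Elena free within 08:30–16:00: 08:30–09:30, 11:00–16:00.
Hassan free within 08:30–16:00: 09:15–09:30, 09:45–10:00, 10:45–11:30, 12:00–15:15.
Rania ∩ Wei: 10:15–10:30, 11:30–13:30, 14:30–14:45.
Rania ∩ Wei ∩ Elena: 11:30–13:30, 14:30–14:45.
Rania ∩ Wei ∩ Elena ∩ Hassan: 12:00–13:30, 14:30–14:45.
Windows ≥ 75 min: 12:00–13:30.
Latest start in the last window 12:00–13:30 is 13:30 − 75 min = 12:15.

12:15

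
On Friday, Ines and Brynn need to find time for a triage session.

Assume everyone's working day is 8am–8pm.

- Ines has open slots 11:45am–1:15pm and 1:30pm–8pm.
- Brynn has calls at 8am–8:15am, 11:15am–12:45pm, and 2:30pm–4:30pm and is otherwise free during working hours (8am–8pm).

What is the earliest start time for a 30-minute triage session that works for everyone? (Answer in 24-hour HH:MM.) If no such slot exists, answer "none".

Brynn free within 08:00–20:00: 08:15–11:15, 12:45–14:30, 16:30–20:00.
Ines ∩ Brynn: 12:45–13:15, 13:30–14:30, 16:30–20:00.
Windows ≥ 30 min: 12:45–13:15, 13:30–14:30, 16:30–20:00.
Earliest such window starts at 12:45.

12:45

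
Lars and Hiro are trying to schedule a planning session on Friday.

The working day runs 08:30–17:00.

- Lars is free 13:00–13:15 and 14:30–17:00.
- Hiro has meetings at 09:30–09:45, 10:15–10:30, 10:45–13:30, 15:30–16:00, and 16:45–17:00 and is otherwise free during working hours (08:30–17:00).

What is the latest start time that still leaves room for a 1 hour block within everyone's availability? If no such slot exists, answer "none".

14:30

Hiro free within 08:30–17:00: 08:30–09:30, 09:45–10:15, 10:30–10:45, 13:30–15:30, 16:00–16:45.
Lars ∩ Hiro: 14:30–15:30, 16:00–16:45.
Windows ≥ 60 min: 14:30–15:30.
Latest start in the last window 14:30–15:30 is 15:30 − 60 min = 14:30.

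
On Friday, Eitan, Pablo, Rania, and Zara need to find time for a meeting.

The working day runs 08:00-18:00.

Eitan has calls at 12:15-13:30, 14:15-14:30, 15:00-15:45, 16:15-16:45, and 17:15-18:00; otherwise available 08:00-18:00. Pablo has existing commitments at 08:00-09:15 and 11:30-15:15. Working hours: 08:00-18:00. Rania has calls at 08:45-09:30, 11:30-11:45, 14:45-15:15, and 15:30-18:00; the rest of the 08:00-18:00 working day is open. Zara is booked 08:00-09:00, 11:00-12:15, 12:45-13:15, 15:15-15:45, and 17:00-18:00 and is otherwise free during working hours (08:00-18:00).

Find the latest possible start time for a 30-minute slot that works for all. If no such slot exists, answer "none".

Eitan free within 08:00–18:00: 08:00–12:15, 13:30–14:15, 14:30–15:00, 15:45–16:15, 16:45–17:15.
Pablo free within 08:00–18:00: 09:15–11:30, 15:15–18:00.
Rania free within 08:00–18:00: 08:00–08:45, 09:30–11:30, 11:45–14:45, 15:15–15:30.
Zara free within 08:00–18:00: 09:00–11:00, 12:15–12:45, 13:15–15:15, 15:45–17:00.
Eitan ∩ Pablo: 09:15–11:30, 15:45–16:15, 16:45–17:15.
Eitan ∩ Pablo ∩ Rania: 09:30–11:30.
Eitan ∩ Pablo ∩ Rania ∩ Zara: 09:30–11:00.
Windows ≥ 30 min: 09:30–11:00.
Latest start in the last window 09:30–11:00 is 11:00 − 30 min = 10:30.

10:30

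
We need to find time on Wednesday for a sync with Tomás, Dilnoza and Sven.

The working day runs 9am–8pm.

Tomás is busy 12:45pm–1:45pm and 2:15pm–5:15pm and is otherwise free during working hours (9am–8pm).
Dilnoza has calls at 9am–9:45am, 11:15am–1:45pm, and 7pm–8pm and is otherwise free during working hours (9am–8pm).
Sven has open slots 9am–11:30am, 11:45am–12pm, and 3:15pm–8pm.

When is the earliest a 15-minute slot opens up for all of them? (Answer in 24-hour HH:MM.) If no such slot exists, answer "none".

Tomás free within 09:00–20:00: 09:00–12:45, 13:45–14:15, 17:15–20:00.
Dilnoza free within 09:00–20:00: 09:45–11:15, 13:45–19:00.
Tomás ∩ Dilnoza: 09:45–11:15, 13:45–14:15, 17:15–19:00.
Tomás ∩ Dilnoza ∩ Sven: 09:45–11:15, 17:15–19:00.
Windows ≥ 15 min: 09:45–11:15, 17:15–19:00.
Earliest such window starts at 09:45.

09:45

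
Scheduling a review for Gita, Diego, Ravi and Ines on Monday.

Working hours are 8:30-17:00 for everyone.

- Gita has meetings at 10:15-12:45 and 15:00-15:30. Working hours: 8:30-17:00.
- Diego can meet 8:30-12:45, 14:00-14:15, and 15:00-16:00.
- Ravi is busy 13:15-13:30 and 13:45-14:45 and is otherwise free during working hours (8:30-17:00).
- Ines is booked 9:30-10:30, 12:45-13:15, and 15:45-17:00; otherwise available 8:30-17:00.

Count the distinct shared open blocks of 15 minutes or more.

Gita free within 08:30–17:00: 08:30–10:15, 12:45–15:00, 15:30–17:00.
Ravi free within 08:30–17:00: 08:30–13:15, 13:30–13:45, 14:45–17:00.
Ines free within 08:30–17:00: 08:30–09:30, 10:30–12:45, 13:15–15:45.
Gita ∩ Diego: 08:30–10:15, 14:00–14:15, 15:30–16:00.
Gita ∩ Diego ∩ Ravi: 08:30–10:15, 15:30–16:00.
Gita ∩ Diego ∩ Ravi ∩ Ines: 08:30–09:30, 15:30–15:45.
Windows ≥ 15 min: 08:30–09:30, 15:30–15:45.
That's 2 windows.

2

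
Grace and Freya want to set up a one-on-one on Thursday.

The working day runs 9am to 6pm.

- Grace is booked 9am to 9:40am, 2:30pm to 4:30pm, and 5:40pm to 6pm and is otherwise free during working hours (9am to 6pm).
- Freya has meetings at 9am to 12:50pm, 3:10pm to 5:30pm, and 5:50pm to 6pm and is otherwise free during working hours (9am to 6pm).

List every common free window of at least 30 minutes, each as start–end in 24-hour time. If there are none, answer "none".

12:50–14:30

Grace free within 09:00–18:00: 09:40–14:30, 16:30–17:40.
Freya free within 09:00–18:00: 12:50–15:10, 17:30–17:50.
Grace ∩ Freya: 12:50–14:30, 17:30–17:40.
Windows ≥ 30 min: 12:50–14:30.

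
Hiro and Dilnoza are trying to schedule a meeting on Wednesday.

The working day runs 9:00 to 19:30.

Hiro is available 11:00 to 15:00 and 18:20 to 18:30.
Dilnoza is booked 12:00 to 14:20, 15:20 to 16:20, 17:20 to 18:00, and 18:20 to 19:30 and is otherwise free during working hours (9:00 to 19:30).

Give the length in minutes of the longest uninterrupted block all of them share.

60 minutes

Dilnoza free within 09:00–19:30: 09:00–12:00, 14:20–15:20, 16:20–17:20, 18:00–18:20.
Hiro ∩ Dilnoza: 11:00–12:00, 14:20–15:00.
Common window lengths: 60, 40 min; longest is 60.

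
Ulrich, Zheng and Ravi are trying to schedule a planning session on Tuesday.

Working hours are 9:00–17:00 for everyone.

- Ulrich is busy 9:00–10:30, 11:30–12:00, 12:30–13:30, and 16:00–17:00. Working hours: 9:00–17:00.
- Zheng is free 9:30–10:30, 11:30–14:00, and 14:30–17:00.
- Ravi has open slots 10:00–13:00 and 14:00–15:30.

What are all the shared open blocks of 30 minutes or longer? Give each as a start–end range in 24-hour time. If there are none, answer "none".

12:00–12:30, 14:30–15:30

Ulrich free within 09:00–17:00: 10:30–11:30, 12:00–12:30, 13:30–16:00.
Ulrich ∩ Zheng: 12:00–12:30, 13:30–14:00, 14:30–16:00.
Ulrich ∩ Zheng ∩ Ravi: 12:00–12:30, 14:30–15:30.
Windows ≥ 30 min: 12:00–12:30, 14:30–15:30.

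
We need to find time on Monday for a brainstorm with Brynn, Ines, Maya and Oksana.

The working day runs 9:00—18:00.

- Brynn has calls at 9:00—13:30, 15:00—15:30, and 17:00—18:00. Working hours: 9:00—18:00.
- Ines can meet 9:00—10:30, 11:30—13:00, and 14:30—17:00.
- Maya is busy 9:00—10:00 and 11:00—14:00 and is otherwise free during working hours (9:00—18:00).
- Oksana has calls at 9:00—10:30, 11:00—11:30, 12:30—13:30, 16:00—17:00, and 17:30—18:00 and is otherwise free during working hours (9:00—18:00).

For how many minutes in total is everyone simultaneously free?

60 minutes

Brynn free within 09:00–18:00: 13:30–15:00, 15:30–17:00.
Maya free within 09:00–18:00: 10:00–11:00, 14:00–18:00.
Oksana free within 09:00–18:00: 10:30–11:00, 11:30–12:30, 13:30–16:00, 17:00–17:30.
Brynn ∩ Ines: 14:30–15:00, 15:30–17:00.
Brynn ∩ Ines ∩ Maya: 14:30–15:00, 15:30–17:00.
Brynn ∩ Ines ∩ Maya ∩ Oksana: 14:30–15:00, 15:30–16:00.
Total common minutes: 30 + 30 = 60.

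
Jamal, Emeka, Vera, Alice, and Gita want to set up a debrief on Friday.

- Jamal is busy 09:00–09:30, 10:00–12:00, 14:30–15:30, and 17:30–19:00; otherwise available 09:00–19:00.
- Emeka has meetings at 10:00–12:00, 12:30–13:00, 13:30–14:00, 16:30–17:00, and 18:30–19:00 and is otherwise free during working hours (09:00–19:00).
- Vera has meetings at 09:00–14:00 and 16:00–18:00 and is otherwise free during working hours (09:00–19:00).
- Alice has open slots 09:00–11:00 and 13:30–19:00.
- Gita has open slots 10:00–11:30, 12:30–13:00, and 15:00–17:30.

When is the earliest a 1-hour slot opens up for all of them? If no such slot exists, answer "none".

Jamal free within 09:00–19:00: 09:30–10:00, 12:00–14:30, 15:30–17:30.
Emeka free within 09:00–19:00: 09:00–10:00, 12:00–12:30, 13:00–13:30, 14:00–16:30, 17:00–18:30.
Vera free within 09:00–19:00: 14:00–16:00, 18:00–19:00.
Jamal ∩ Emeka: 09:30–10:00, 12:00–12:30, 13:00–13:30, 14:00–14:30, 15:30–16:30, 17:00–17:30.
Jamal ∩ Emeka ∩ Vera: 14:00–14:30, 15:30–16:00.
Jamal ∩ Emeka ∩ Vera ∩ Alice: 14:00–14:30, 15:30–16:00.
Jamal ∩ Emeka ∩ Vera ∩ Alice ∩ Gita: 15:30–16:00.
Windows ≥ 60 min: (none).

none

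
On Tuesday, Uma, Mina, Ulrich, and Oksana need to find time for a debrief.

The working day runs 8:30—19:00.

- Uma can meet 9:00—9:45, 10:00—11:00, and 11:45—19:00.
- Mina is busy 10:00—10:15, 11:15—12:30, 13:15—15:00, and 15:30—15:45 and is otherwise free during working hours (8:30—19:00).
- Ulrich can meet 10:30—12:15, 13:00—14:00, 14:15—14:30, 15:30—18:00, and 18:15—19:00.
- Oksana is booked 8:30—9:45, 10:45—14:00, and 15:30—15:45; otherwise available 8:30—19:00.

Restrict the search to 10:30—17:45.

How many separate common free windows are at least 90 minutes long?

1

Mina free within 08:30–19:00: 08:30–10:00, 10:15–11:15, 12:30–13:15, 15:00–15:30, 15:45–19:00.
Oksana free within 08:30–19:00: 09:45–10:45, 14:00–15:30, 15:45–19:00.
Uma ∩ Mina: 09:00–09:45, 10:15–11:00, 12:30–13:15, 15:00–15:30, 15:45–19:00.
Uma ∩ Mina ∩ Ulrich: 10:30–11:00, 13:00–13:15, 15:45–18:00, 18:15–19:00.
Uma ∩ Mina ∩ Ulrich ∩ Oksana: 10:30–10:45, 15:45–18:00, 18:15–19:00.
Restricted to 10:30–17:45: 10:30–10:45, 15:45–17:45.
Windows ≥ 90 min: 15:45–17:45.
That's 1 window.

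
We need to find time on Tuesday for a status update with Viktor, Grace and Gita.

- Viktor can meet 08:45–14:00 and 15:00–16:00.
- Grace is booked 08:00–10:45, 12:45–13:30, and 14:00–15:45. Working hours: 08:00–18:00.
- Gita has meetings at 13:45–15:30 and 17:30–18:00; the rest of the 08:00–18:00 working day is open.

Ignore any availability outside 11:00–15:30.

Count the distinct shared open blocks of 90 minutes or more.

1

Grace free within 08:00–18:00: 10:45–12:45, 13:30–14:00, 15:45–18:00.
Gita free within 08:00–18:00: 08:00–13:45, 15:30–17:30.
Viktor ∩ Grace: 10:45–12:45, 13:30–14:00, 15:45–16:00.
Viktor ∩ Grace ∩ Gita: 10:45–12:45, 13:30–13:45, 15:45–16:00.
Restricted to 11:00–15:30: 11:00–12:45, 13:30–13:45.
Windows ≥ 90 min: 11:00–12:45.
That's 1 window.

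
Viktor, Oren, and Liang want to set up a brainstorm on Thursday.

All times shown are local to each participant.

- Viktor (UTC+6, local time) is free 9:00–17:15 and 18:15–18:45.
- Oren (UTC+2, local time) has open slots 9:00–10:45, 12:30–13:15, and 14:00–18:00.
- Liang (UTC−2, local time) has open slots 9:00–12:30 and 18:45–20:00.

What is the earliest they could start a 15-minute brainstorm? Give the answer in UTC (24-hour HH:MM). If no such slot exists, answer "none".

11:00

Viktor → UTC: 03:00–11:15, 12:15–12:45.
Oren → UTC: 07:00–08:45, 10:30–11:15, 12:00–16:00.
Liang → UTC: 11:00–14:30, 20:45–22:00.
Viktor ∩ Oren: 07:00–08:45, 10:30–11:15, 12:15–12:45.
Viktor ∩ Oren ∩ Liang: 11:00–11:15, 12:15–12:45.
Windows ≥ 15 min: 11:00–11:15, 12:15–12:45.
Earliest such window starts at 11:00.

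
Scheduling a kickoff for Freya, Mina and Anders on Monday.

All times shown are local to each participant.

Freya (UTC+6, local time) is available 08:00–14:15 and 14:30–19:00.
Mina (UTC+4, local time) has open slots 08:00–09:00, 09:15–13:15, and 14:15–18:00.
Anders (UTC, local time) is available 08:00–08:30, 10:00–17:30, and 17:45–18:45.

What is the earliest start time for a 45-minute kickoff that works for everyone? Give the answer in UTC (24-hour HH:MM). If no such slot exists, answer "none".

10:15

Freya → UTC: 02:00–08:15, 08:30–13:00.
Mina → UTC: 04:00–05:00, 05:15–09:15, 10:15–14:00.
Anders → UTC: 08:00–08:30, 10:00–17:30, 17:45–18:45.
Freya ∩ Mina: 04:00–05:00, 05:15–08:15, 08:30–09:15, 10:15–13:00.
Freya ∩ Mina ∩ Anders: 08:00–08:15, 10:15–13:00.
Windows ≥ 45 min: 10:15–13:00.
Earliest such window starts at 10:15.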